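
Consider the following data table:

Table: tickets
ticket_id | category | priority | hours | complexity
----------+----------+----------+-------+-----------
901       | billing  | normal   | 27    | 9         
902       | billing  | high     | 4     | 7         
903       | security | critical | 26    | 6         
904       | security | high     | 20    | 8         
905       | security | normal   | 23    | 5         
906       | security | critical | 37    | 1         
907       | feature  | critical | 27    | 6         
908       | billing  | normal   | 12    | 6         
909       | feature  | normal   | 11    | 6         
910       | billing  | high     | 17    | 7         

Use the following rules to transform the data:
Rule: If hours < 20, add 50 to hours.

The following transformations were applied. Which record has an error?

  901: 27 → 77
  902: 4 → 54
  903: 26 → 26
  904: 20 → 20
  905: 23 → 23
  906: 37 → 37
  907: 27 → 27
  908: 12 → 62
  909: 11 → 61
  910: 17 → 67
Record 901 has an error. The correct transformed value should be 27, not 77.

Step 1: Check each record against the rule
Step 2: Record 901 has hours = 27
Step 3: Since 27 >= 20, the bonus should not have been applied
Step 4: Correct value = 27, but claimed value = 77
Conclusion: Record 901 has the error.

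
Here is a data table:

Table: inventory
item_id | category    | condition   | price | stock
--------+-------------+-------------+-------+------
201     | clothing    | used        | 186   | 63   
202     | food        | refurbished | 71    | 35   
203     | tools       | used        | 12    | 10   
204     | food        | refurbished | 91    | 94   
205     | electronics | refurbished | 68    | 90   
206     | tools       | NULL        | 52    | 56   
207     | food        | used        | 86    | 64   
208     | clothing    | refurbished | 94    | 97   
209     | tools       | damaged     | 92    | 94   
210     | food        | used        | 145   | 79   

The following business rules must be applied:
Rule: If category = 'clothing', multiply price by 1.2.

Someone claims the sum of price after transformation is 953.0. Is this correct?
Yes, the result is correct.

Step 1: Calculate the correct sum after transformation
Step 2: Apply multiplier 1.2 to records where category = 'clothing'
Step 3: Correct result = 953.0
Step 4: Claimed result = 953.0
Step 5: 953.0 = 953.0 ✓
Conclusion: The claimed result is correct.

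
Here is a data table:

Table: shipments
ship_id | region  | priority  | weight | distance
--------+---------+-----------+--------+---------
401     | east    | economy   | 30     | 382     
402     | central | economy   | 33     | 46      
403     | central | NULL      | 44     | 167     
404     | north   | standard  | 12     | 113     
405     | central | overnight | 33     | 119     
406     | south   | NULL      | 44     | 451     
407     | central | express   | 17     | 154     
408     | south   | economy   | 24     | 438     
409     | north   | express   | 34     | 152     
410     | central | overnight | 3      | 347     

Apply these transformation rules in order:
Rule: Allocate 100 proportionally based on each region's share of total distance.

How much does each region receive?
central: 35.16, east: 16.12, north: 11.19, south: 37.53

Step 1: Calculate total distance = 2369
Step 2: Calculate each region's proportion:
  central: 833/2369 = 35.16% → 35.16
  east: 382/2369 = 16.12% → 16.12
  north: 265/2369 = 11.19% → 11.19
  south: 889/2369 = 37.53% → 37.53
Step 3: Verify: sum of allocations ≈ 100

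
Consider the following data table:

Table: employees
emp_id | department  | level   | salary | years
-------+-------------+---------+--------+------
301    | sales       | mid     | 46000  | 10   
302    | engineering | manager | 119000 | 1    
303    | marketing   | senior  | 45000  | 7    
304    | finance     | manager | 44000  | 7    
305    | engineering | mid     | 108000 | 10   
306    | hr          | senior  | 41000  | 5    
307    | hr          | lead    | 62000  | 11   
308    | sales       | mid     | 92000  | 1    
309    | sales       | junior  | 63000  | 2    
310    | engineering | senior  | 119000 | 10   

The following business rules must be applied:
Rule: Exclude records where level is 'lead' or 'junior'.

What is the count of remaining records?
8

Step 1: Count records to exclude
  - 1 (lead) + 1 (junior) = 2 records
Step 2: Total records: 10
Step 3: Remaining = 10 - 2 = 8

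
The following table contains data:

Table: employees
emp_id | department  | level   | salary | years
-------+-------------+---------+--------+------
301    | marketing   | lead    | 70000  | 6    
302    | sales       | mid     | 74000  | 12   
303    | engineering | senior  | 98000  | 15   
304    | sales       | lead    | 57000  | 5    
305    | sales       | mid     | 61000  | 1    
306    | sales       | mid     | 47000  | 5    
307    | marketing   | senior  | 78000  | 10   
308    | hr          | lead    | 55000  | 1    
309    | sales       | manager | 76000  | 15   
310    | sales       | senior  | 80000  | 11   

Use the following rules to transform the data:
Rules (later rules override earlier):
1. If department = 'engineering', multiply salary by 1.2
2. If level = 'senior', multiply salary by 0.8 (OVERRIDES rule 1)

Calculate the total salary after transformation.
644800.0

Step 1: Rule 2 takes priority for records with level = 'senior'
  - 3 records: 256000 × 0.8 = 204800.0
Step 2: Rule 1 applies to remaining records with department = 'engineering'
  - 0 records: 0 × 1.2 = 0.0
Step 3: Other records unchanged: 440000
Step 4: Final sum = 204800.0 + 0.0 + 440000 = 644800.0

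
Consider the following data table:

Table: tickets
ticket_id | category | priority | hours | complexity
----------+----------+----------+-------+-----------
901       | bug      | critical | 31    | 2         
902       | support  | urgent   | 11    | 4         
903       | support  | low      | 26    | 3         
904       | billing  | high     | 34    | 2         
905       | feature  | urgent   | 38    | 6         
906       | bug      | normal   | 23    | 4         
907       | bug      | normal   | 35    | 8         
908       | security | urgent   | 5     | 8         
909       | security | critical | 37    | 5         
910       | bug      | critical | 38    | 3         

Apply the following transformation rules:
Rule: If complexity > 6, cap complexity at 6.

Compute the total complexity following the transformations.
41

Step 1: 2 records have complexity > 6
Step 2: These records originally summed to 16
Step 3: After capping: 2 × 6 = 12
Step 4: Unaffected records sum: 29
Step 5: Final sum = 12 + 29 = 41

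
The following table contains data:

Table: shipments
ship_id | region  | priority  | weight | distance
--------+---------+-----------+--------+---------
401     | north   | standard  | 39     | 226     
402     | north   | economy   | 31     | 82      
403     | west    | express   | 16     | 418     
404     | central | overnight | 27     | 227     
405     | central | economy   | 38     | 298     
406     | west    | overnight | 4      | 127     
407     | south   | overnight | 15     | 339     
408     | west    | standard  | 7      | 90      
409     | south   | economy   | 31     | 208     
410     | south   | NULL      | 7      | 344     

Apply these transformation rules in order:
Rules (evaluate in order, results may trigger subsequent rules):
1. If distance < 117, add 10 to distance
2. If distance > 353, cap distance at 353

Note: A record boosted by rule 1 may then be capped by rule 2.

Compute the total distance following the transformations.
2314

Step 1: Apply rule 1 to records with distance < 117
  - 2 records get bonus of 10
  - Of these, 0 records then exceed 353 and get capped
Step 2: Apply rule 2 to records with distance > 353
  - 1 records (original) are capped
Step 3: Calculate final sum = 2314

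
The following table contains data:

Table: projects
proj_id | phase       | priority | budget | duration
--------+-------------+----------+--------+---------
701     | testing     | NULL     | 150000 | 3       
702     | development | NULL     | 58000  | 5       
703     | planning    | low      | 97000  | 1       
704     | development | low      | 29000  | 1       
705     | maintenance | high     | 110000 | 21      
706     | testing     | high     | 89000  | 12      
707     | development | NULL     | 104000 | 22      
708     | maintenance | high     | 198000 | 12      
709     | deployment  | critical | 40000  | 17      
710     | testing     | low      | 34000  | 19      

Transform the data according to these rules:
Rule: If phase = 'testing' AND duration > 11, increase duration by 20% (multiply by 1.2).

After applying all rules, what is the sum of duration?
119.2

Step 1: Find records where phase = 'testing' AND duration > 11
Step 2: 2 records match, summing to 31
Step 3: After multiplier: 31 × 1.2 = 37.2
Step 4: Unaffected records sum: 82
Step 5: Final sum = 37.2 + 82 = 119.2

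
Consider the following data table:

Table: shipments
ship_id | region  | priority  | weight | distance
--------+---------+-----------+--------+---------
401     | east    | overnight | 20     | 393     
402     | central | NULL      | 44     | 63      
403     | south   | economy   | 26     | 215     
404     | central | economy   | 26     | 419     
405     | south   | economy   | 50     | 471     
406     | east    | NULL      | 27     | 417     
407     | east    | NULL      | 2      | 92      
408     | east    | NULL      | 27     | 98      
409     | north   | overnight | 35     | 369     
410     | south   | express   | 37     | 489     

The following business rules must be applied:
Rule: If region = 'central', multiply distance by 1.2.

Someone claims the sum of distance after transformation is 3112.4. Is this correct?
No, the correct result is 3122.4.

Step 1: Calculate the correct sum after transformation
Step 2: Apply multiplier 1.2 to records where region = 'central'
Step 3: Correct result = 3122.4
Step 4: Claimed result = 3112.4
Step 5: 3122.4 ≠ 3112.4
Conclusion: The claimed result is incorrect. The correct answer is 3122.4.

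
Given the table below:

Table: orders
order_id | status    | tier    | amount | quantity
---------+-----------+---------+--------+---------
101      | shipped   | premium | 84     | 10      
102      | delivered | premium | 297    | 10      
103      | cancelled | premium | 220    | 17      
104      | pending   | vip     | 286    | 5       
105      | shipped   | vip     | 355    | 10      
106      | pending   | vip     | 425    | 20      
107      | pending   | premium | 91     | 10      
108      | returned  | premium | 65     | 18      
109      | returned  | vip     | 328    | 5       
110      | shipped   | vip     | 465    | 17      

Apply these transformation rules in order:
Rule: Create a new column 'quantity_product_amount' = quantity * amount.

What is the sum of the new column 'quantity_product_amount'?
32655

Step 1: For each record, compute quantity * amount
Example calculations:
  10 * 84 = 840
  10 * 297 = 2970
  17 * 220 = 3740
  ...
Step 2: Sum all derived values
Step 3: Total = 32655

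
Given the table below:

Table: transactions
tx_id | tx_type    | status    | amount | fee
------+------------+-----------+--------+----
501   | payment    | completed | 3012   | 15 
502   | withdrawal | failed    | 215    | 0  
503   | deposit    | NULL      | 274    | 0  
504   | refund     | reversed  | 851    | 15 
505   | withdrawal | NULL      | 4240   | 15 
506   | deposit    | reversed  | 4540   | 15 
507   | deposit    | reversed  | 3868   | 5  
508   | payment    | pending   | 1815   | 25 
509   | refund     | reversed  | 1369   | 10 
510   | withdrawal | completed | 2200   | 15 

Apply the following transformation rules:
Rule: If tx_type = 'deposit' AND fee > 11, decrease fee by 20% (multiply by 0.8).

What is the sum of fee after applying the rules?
112.0

Step 1: Find records where tx_type = 'deposit' AND fee > 11
Step 2: 1 records match, summing to 15
Step 3: After multiplier: 15 × 0.8 = 12.0
Step 4: Unaffected records sum: 100
Step 5: Final sum = 12.0 + 100 = 112.0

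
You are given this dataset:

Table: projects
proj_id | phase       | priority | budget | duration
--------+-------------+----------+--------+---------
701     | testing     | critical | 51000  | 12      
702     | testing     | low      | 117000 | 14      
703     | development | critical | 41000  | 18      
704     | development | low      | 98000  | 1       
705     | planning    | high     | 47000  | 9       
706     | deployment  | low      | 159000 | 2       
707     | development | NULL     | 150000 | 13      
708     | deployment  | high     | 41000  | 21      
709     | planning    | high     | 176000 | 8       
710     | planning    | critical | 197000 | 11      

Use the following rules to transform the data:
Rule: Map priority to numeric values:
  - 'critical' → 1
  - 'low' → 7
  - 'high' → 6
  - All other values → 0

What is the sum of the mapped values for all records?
42

Step 1: Apply mapping to each record
Step 2: Count by status:
  'critical': 3 records × 1 = 3
  'low': 3 records × 7 = 21
  'high': 3 records × 6 = 18
Step 3: Sum all mapped values = 42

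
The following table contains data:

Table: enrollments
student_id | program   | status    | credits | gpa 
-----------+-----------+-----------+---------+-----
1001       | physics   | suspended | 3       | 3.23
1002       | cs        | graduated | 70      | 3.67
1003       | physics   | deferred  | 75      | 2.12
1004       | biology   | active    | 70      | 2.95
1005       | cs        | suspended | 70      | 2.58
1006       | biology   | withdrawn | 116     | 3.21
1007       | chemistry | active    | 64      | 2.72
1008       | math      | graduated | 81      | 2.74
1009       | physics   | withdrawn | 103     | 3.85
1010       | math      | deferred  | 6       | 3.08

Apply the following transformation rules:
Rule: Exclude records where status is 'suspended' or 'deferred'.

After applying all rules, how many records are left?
6

Step 1: Count records to exclude
  - 2 (suspended) + 2 (deferred) = 4 records
Step 2: Total records: 10
Step 3: Remaining = 10 - 4 = 6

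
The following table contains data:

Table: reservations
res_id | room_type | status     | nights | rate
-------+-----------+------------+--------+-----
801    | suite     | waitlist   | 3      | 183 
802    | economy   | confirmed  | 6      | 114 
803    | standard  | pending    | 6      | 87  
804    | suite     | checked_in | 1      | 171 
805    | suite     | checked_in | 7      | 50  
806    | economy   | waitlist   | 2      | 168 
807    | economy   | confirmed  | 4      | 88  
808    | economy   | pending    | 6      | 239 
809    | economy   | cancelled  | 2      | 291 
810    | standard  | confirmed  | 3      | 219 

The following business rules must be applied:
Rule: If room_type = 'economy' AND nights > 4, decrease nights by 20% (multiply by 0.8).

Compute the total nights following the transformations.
37.6

Step 1: Find records where room_type = 'economy' AND nights > 4
Step 2: 2 records match, summing to 12
Step 3: After multiplier: 12 × 0.8 = 9.6
Step 4: Unaffected records sum: 28
Step 5: Final sum = 9.6 + 28 = 37.6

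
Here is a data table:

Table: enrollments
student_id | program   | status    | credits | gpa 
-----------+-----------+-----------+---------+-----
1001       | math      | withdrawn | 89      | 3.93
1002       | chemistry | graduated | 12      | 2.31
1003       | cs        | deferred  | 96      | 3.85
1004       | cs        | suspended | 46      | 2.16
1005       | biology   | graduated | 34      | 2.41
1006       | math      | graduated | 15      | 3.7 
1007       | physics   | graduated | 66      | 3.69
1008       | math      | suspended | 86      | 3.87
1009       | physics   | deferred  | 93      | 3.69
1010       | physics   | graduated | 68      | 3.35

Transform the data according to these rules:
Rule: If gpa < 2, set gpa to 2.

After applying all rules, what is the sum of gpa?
32.96

Step 1: 0 records have gpa < 2
Step 2: These records originally summed to 0
Step 3: After setting to minimum: 0 × 2 = 0
Step 4: Unaffected records sum: 32.96
Step 5: Final sum = 0 + 32.96 = 32.96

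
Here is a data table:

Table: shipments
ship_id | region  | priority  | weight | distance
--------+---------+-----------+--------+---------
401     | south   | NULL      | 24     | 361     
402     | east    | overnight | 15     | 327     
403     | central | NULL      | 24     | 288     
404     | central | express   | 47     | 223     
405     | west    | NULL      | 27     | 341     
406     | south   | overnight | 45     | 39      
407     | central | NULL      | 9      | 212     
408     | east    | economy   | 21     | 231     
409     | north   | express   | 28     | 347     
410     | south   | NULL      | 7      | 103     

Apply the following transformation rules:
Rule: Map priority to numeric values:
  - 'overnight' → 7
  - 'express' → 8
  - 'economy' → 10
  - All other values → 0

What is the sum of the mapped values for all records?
40

Step 1: Apply mapping to each record
Step 2: Count by status:
  'overnight': 2 records × 7 = 14
  'express': 2 records × 8 = 16
  'economy': 1 records × 10 = 10
Step 3: Sum all mapped values = 40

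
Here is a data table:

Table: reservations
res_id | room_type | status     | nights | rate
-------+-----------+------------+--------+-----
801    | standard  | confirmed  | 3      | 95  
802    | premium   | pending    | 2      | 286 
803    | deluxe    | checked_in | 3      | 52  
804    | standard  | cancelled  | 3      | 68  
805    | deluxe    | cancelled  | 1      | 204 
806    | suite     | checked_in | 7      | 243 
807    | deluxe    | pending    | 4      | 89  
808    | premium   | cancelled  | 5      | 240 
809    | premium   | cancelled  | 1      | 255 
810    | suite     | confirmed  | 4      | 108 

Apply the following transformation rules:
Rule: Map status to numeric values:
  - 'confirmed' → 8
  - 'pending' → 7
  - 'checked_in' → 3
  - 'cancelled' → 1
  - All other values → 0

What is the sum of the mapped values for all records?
40

Step 1: Apply mapping to each record
Step 2: Count by status:
  'confirmed': 2 records × 8 = 16
  'pending': 2 records × 7 = 14
  'checked_in': 2 records × 3 = 6
  'cancelled': 4 records × 1 = 4
Step 3: Sum all mapped values = 40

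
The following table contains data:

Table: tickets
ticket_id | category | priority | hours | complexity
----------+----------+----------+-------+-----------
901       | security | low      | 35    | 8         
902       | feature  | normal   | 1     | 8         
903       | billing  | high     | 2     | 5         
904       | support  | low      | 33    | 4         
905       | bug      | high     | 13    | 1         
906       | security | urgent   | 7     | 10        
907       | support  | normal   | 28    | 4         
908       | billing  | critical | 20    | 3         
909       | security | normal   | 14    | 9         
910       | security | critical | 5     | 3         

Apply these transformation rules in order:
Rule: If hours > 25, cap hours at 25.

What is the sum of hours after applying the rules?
137

Step 1: 3 records have hours > 25
Step 2: These records originally summed to 96
Step 3: After capping: 3 × 25 = 75
Step 4: Unaffected records sum: 62
Step 5: Final sum = 75 + 62 = 137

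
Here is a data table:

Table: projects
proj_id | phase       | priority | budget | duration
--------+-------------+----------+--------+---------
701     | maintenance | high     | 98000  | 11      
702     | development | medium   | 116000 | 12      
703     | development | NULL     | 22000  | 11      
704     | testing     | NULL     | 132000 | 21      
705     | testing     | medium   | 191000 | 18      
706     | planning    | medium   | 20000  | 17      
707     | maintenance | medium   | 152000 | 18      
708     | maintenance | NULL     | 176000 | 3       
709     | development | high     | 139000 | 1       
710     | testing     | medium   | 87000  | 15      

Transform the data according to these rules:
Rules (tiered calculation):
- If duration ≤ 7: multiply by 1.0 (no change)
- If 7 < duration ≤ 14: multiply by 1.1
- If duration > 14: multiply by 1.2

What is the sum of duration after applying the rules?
148.2

Step 1: Tier 1 (duration ≤ 7): 2 records, sum = 4 × 1.0 = 4.0
Step 2: Tier 2 (7 < duration ≤ 14): 3 records, sum = 34 × 1.1 = 37.4
Step 3: Tier 3 (duration > 14): 5 records, sum = 89 × 1.2 = 106.8
Step 4: Final sum = 4.0 + 37.4 + 106.8 = 148.2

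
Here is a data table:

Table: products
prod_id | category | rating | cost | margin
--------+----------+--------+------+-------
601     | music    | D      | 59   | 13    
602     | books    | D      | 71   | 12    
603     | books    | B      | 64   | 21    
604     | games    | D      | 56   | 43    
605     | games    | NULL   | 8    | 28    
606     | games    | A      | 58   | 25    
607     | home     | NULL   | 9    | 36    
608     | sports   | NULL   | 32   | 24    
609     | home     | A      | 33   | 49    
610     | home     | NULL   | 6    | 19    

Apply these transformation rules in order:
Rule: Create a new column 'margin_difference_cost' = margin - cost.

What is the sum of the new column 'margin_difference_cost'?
-126

Step 1: For each record, compute margin - cost
Example calculations:
  13 - 59 = -46
  12 - 71 = -59
  21 - 64 = -43
  ...
Step 2: Sum all derived values
Step 3: Total = -126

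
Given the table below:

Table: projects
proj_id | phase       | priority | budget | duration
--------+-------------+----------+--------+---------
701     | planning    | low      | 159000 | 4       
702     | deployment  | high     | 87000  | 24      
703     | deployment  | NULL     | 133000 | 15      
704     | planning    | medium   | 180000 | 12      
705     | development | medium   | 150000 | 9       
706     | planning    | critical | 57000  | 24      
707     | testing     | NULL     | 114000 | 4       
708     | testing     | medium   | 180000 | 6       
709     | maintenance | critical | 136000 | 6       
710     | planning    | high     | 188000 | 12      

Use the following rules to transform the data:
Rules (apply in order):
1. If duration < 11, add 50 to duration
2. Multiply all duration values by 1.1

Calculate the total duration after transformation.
402.6

Step 1: Apply Rule 1 - Add 50 to records with duration < 11
  - 5 records affected: 29 + (5 × 50) = 279
  - Unaffected records: 87
  - Sum after Rule 1: 366
Step 2: Apply Rule 2 - Multiply all by 1.1
  - 366 × 1.1 = 402.6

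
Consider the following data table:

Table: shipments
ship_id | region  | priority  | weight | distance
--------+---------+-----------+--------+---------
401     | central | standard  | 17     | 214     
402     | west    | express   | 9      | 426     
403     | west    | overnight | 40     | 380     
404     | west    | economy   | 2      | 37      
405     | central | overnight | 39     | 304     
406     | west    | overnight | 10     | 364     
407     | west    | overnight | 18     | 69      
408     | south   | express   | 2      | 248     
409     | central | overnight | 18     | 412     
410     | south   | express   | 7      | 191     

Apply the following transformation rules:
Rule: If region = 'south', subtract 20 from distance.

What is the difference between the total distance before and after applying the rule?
40

Step 1: Original sum of distance = 2645
Step 2: 2 records have region = 'south'
Step 3: Each affected record changes by -20
Step 4: Total change = 2 × -20 = -40
Step 5: New sum = 2645 + -40 = 2605
Step 6: Difference = |2605 - 2645| = 40
        (Sum decreased by 40)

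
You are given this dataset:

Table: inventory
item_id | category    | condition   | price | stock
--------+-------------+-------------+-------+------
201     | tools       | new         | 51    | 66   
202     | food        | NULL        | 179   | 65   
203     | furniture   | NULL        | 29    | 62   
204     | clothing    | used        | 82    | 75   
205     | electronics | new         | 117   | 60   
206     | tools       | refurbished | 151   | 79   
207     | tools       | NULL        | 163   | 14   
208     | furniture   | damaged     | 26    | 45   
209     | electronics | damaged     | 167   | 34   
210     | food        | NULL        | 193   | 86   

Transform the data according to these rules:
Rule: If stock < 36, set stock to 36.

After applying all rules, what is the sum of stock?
610

Step 1: 2 records have stock < 36
Step 2: These records originally summed to 48
Step 3: After setting to minimum: 2 × 36 = 72
Step 4: Unaffected records sum: 538
Step 5: Final sum = 72 + 538 = 610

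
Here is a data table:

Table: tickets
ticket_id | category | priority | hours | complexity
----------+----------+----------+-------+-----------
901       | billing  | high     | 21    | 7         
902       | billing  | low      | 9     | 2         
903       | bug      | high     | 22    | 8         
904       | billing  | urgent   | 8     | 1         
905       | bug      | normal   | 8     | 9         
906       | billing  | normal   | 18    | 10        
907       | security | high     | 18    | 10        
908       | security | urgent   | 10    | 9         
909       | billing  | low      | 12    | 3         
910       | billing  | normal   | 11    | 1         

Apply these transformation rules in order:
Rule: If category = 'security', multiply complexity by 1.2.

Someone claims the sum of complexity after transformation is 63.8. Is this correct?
Yes, the result is correct.

Step 1: Calculate the correct sum after transformation
Step 2: Apply multiplier 1.2 to records where category = 'security'
Step 3: Correct result = 63.8
Step 4: Claimed result = 63.8
Step 5: 63.8 = 63.8 ✓
Conclusion: The claimed result is correct.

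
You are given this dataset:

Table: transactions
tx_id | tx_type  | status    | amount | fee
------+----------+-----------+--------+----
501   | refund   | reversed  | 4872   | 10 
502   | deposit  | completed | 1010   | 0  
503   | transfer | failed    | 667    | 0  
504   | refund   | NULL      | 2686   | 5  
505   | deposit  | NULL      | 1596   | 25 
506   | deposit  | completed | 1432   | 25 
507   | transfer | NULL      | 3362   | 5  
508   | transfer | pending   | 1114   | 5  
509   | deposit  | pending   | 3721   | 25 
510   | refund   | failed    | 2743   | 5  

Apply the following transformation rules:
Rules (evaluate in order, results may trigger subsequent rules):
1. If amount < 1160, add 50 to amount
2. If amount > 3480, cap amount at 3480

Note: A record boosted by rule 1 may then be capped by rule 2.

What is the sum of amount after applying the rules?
21720

Step 1: Apply rule 1 to records with amount < 1160
  - 3 records get bonus of 50
  - Of these, 0 records then exceed 3480 and get capped
Step 2: Apply rule 2 to records with amount > 3480
  - 2 records (original) are capped
Step 3: Calculate final sum = 21720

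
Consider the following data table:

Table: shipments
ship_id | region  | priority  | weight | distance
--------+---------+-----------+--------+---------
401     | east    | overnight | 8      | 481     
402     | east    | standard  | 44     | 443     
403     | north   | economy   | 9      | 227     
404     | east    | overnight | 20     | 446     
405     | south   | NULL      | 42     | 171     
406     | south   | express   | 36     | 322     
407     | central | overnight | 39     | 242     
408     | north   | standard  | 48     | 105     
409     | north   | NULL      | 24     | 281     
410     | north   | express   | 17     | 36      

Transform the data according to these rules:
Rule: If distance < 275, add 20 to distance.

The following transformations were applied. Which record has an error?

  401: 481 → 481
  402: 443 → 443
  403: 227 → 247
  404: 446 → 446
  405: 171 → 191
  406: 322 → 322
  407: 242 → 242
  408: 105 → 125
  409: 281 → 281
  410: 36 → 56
Record 407 has an error. The correct transformed value should be 262, not 242.

Step 1: Check each record against the rule
Step 2: Record 407 has distance = 242
Step 3: Since 242 < 275, the bonus should have been applied
Step 4: Correct value = 262, but claimed value = 242
Conclusion: Record 407 has the error.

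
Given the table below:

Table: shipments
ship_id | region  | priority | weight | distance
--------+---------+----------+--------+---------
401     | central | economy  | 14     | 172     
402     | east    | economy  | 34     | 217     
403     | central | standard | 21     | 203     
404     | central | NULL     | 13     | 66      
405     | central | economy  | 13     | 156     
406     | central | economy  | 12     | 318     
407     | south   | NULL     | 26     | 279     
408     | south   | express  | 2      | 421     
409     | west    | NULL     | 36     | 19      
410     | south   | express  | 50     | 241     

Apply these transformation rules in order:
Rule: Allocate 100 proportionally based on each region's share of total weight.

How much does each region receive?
central: 33.03, east: 15.38, south: 35.29, west: 16.29

Step 1: Calculate total weight = 221
Step 2: Calculate each region's proportion:
  central: 73/221 = 33.03% → 33.03
  east: 34/221 = 15.38% → 15.38
  south: 78/221 = 35.29% → 35.29
  west: 36/221 = 16.29% → 16.29
Step 3: Verify: sum of allocations ≈ 100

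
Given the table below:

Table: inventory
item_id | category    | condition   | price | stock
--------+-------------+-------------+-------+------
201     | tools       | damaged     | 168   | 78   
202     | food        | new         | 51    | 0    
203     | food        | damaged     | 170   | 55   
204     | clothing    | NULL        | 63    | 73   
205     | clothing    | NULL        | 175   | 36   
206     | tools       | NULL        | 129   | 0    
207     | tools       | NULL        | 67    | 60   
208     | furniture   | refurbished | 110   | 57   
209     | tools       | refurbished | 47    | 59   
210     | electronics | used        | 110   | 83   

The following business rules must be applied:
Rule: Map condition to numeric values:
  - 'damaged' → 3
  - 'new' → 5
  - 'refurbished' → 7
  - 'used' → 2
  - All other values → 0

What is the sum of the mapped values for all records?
27

Step 1: Apply mapping to each record
Step 2: Count by status:
  'damaged': 2 records × 3 = 6
  'new': 1 records × 5 = 5
  'refurbished': 2 records × 7 = 14
  'used': 1 records × 2 = 2
Step 3: Sum all mapped values = 27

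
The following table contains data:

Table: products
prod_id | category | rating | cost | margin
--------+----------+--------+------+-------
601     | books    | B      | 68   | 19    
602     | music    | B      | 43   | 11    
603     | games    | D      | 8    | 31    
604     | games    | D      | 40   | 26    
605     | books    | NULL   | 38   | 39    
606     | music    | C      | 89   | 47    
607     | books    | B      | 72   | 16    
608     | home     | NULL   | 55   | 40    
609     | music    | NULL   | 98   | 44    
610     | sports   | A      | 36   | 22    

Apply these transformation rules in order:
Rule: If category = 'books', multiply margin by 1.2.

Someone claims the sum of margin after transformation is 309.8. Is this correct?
Yes, the result is correct.

Step 1: Calculate the correct sum after transformation
Step 2: Apply multiplier 1.2 to records where category = 'books'
Step 3: Correct result = 309.8
Step 4: Claimed result = 309.8
Step 5: 309.8 = 309.8 ✓
Conclusion: The claimed result is correct.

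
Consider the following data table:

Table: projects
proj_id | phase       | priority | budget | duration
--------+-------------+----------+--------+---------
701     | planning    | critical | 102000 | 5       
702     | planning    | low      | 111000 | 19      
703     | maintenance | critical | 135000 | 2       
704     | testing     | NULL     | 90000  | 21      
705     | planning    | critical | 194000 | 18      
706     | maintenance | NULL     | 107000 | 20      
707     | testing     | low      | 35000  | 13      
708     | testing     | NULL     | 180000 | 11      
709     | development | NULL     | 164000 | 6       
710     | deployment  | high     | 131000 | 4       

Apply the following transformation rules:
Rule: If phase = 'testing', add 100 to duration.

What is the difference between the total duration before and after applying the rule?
300

Step 1: Original sum of duration = 119
Step 2: 3 records have phase = 'testing'
Step 3: Each affected record changes by 100
Step 4: Total change = 3 × 100 = 300
Step 5: New sum = 119 + 300 = 419
Step 6: Difference = |419 - 119| = 300
        (Sum increased by 300)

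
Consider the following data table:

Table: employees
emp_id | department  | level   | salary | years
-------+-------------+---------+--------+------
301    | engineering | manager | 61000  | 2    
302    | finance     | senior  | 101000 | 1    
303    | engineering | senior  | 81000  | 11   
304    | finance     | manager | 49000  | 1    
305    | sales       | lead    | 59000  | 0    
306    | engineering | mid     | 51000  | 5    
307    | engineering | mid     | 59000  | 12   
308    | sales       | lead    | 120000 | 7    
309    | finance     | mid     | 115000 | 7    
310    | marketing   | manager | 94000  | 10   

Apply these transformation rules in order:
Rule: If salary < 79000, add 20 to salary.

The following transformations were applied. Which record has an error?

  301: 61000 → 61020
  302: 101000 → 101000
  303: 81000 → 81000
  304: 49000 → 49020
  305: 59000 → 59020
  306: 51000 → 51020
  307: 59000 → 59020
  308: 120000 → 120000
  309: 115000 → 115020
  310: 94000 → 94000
Record 309 has an error. The correct transformed value should be 115000, not 115020.

Step 1: Check each record against the rule
Step 2: Record 309 has salary = 115000
Step 3: Since 115000 >= 79000, the bonus should not have been applied
Step 4: Correct value = 115000, but claimed value = 115020
Conclusion: Record 309 has the error.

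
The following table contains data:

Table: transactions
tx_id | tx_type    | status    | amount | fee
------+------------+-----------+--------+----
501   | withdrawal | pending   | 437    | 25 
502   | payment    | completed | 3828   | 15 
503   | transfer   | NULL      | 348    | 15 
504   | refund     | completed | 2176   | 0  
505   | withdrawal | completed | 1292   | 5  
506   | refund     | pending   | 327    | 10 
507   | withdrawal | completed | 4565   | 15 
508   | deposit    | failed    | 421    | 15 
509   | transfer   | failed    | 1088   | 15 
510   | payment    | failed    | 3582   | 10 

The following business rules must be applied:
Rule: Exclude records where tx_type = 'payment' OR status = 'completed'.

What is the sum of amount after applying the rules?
2621

Step 1: Find records where tx_type = 'payment' OR status = 'completed'
Step 2: 5 records match, summing to 15443
Step 3: Original sum: 18064
Step 4: Remaining sum = 18064 - 15443 = 2621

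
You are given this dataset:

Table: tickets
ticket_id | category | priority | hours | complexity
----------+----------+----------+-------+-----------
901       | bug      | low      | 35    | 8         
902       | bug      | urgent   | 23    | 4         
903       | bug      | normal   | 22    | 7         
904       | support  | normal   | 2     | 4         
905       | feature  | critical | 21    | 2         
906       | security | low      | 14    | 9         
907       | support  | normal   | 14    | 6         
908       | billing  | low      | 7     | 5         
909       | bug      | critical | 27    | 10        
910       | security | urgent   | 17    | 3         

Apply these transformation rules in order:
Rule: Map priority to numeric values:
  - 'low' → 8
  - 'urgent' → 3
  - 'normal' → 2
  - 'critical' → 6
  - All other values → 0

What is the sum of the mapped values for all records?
48

Step 1: Apply mapping to each record
Step 2: Count by status:
  'low': 3 records × 8 = 24
  'urgent': 2 records × 3 = 6
  'normal': 3 records × 2 = 6
  'critical': 2 records × 6 = 12
Step 3: Sum all mapped values = 48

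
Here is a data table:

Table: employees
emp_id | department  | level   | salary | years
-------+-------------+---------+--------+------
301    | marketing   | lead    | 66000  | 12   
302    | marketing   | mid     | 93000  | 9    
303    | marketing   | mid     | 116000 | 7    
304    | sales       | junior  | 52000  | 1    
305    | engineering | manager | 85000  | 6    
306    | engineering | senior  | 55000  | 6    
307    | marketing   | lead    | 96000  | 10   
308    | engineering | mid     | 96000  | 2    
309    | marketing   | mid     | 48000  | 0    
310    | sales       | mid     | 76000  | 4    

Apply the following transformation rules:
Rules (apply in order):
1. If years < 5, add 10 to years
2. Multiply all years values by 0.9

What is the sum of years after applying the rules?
87.3

Step 1: Apply Rule 1 - Add 10 to records with years < 5
  - 4 records affected: 7 + (4 × 10) = 47
  - Unaffected records: 50
  - Sum after Rule 1: 97
Step 2: Apply Rule 2 - Multiply all by 0.9
  - 97 × 0.9 = 87.3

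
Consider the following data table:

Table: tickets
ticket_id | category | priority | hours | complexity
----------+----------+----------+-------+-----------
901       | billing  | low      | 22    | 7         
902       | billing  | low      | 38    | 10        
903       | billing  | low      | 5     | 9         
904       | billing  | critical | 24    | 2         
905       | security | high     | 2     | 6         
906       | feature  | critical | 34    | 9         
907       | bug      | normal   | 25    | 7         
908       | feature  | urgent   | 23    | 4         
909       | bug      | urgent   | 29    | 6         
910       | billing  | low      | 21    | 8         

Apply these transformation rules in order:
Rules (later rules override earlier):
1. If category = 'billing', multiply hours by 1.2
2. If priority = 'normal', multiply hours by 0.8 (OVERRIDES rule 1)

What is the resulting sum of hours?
240.0

Step 1: Rule 2 takes priority for records with priority = 'normal'
  - 1 records: 25 × 0.8 = 20.0
Step 2: Rule 1 applies to remaining records with category = 'billing'
  - 5 records: 110 × 1.2 = 132.0
Step 3: Other records unchanged: 88
Step 4: Final sum = 20.0 + 132.0 + 88 = 240.0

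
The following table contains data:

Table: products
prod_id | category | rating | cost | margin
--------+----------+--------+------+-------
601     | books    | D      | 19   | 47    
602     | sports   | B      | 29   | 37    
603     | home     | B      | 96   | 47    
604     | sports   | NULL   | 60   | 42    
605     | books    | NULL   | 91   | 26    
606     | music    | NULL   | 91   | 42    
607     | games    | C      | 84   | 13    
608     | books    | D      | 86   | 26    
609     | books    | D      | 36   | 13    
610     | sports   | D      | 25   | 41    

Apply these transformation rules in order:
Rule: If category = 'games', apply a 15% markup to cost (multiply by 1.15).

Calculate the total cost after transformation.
629.6

Step 1: Records with category = 'games' have total cost = 84
Step 2: Apply multiplier: 84 × 1.15 = 96.6
Step 3: Other records total: 533
Step 4: Final sum = 96.6 + 533 = 629.6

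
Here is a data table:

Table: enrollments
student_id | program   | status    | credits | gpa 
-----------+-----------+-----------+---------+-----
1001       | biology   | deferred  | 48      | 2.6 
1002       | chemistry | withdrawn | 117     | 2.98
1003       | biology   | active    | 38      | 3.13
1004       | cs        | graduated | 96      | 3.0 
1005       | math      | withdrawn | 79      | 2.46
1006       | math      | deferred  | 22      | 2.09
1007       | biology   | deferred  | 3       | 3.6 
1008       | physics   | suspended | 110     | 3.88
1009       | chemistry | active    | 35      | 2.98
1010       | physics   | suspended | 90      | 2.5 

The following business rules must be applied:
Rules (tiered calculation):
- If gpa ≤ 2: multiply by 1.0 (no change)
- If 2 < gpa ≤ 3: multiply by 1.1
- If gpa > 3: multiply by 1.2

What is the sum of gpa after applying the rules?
33.2

Step 1: Tier 1 (gpa ≤ 2): 0 records, sum = 0 × 1.0 = 0.0
Step 2: Tier 2 (2 < gpa ≤ 3): 7 records, sum = 18.61 × 1.1 = 20.47
Step 3: Tier 3 (gpa > 3): 3 records, sum = 10.61 × 1.2 = 12.73
Step 4: Final sum = 0.0 + 20.47 + 12.73 = 33.2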